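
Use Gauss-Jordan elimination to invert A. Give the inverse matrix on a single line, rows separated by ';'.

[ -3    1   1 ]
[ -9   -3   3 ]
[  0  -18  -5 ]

inverse = [-23/30 13/90 -1/15; 1/2 -1/6 0; -9/5 3/5 -1/5]

Gauss-Jordan on [A | I]:
R1 <- (1/-3)*R1:  [    1  -1/3  -1/3  |  -1/3     0     0 ]
R2 <- R2 - (-9)*R1:  [  0  -6   0  |  -3   1   0 ]
R2 <- (1/-6)*R2:  [    0     1     0  |   1/2  -1/6     0 ]
R1 <- R1 - (-1/3)*R2:  [     1      0   -1/3  |   -1/6  -1/18      0 ]
R3 <- R3 - (-18)*R2:  [  0   0  -5  |   9  -3   1 ]
R3 <- (1/-5)*R3:  [    0     0     1  |  -9/5   3/5  -1/5 ]
R1 <- R1 - (-1/3)*R3:  [      1       0       0  |  -23/30   13/90   -1/15 ]
Right block of [I | A^{-1}] is the inverse:
[ -23/30  13/90  -1/15 ]
[    1/2   -1/6      0 ]
[   -9/5    3/5   -1/5 ]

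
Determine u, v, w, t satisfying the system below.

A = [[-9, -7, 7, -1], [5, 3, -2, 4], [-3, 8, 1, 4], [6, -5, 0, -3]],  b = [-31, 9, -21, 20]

(2, -1, -3, -1)

Forward elimination on [A|b]:
R2 <- R2 - (-5/9)*R1:  [     0   -8/9   17/9   31/9  -74/9 ]
R3 <- R3 - (1/3)*R1:  [     0   31/3   -4/3   13/3  -32/3 ]
R4 <- R4 - (-2/3)*R1:  [     0  -29/3   14/3  -11/3   -2/3 ]
R3 <- R3 - (-93/8)*R2:  [      0       0   165/8   355/8  -425/4 ]
R4 <- R4 - (87/8)*R2:  [      0       0  -127/8  -329/8   355/4 ]
R4 <- R4 - (-127/165)*R3:  [       0        0        0  -230/33   230/33 ]
Row echelon form:
[ -9    -7      7       -1  |     -31 ]
[  0  -8/9   17/9     31/9  |   -74/9 ]
[  0     0  165/8    355/8  |  -425/4 ]
[  0     0      0  -230/33  |  230/33 ]
Back-substitution:
t = (230/33) / (-230/33) = -1
w = (-425/4 - (355/8)*(-1)) / (165/8) = -3
v = (-74/9 - (17/9)*(-3) - (31/9)*(-1)) / (-8/9) = -1
u = (-31 - (-7)*(-1) - (7)*(-3) - (-1)*(-1)) / -9 = 2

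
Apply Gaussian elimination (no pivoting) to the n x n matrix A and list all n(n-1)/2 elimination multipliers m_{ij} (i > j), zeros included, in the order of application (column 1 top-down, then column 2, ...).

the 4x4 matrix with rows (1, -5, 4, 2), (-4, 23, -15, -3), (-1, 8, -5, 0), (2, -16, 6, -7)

multipliers: -4, -1, 2, 1, -2, 0

Forward elimination:
R2 <- R2 - (-4)*R1:  [ 0  3  1  5 ]
R3 <- R3 - (-1)*R1:  [  0   3  -1   2 ]
R4 <- R4 - (2)*R1:  [   0   -6   -2  -11 ]
R3 <- R3 - (1)*R2:  [  0   0  -2  -3 ]
R4 <- R4 - (-2)*R2:  [  0   0   0  -1 ]
R4: entry in column 3 is already 0 -> m_{43} = 0 (no row operation needed)
Multipliers (in order of application): m_{21} = -4, m_{31} = -1, m_{41} = 2, m_{32} = 1, m_{42} = -2, m_{43} = 0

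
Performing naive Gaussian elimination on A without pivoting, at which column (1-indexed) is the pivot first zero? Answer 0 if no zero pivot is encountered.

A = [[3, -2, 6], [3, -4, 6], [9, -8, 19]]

first zero-pivot column = 0

Naive forward elimination:
R2 <- R2 - (1)*R1:  [  0  -2   0 ]
R3 <- R3 - (3)*R1:  [  0  -2   1 ]
R3 <- R3 - (1)*R2:  [ 0  0  1 ]
All pivots nonzero; naive elimination completes without hitting a zero pivot.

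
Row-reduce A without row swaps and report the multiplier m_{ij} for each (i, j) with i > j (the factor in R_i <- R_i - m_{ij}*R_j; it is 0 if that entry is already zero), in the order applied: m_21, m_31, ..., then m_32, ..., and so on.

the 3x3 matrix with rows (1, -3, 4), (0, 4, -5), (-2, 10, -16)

Forward elimination:
R2: entry in column 1 is already 0 -> m_{21} = 0 (no row operation needed)
R3 <- R3 - (-2)*R1:  [  0   4  -8 ]
R3 <- R3 - (1)*R2:  [  0   0  -3 ]
Multipliers (in order of application): m_{21} = 0, m_{31} = -2, m_{32} = 1

multipliers: 0, -2, 1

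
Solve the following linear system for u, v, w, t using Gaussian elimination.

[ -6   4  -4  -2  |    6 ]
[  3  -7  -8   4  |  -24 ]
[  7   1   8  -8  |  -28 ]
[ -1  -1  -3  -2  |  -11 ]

(-4, 0, 3, 3)

Forward elimination on [A|b]:
R2 <- R2 - (-1/2)*R1:  [   0   -5  -10    3  -21 ]
R3 <- R3 - (-7/6)*R1:  [     0   17/3   10/3  -31/3    -21 ]
R4 <- R4 - (1/6)*R1:  [    0  -5/3  -7/3  -5/3   -12 ]
R3 <- R3 - (-17/15)*R2:  [       0        0       -8  -104/15   -224/5 ]
R4 <- R4 - (1/3)*R2:  [    0     0     1  -8/3    -5 ]
R4 <- R4 - (-1/8)*R3:  [      0       0       0  -53/15   -53/5 ]
Row echelon form:
[ -6   4   -4       -2  |       6 ]
[  0  -5  -10        3  |     -21 ]
[  0   0   -8  -104/15  |  -224/5 ]
[  0   0    0   -53/15  |   -53/5 ]
Back-substitution:
t = (-53/5) / (-53/15) = 3
w = (-224/5 - (-104/15)*(3)) / -8 = 3
v = (-21 - (-10)*(3) - (3)*(3)) / -5 = 0
u = (6 - (4)*(0) - (-4)*(3) - (-2)*(3)) / -6 = -4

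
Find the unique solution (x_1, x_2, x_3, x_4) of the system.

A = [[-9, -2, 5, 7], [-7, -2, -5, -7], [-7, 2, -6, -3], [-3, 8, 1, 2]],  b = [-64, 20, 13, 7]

(2, 3, -1, -5)

Forward elimination on [A|b]:
R2 <- R2 - (7/9)*R1:  [      0    -4/9   -80/9  -112/9   628/9 ]
R3 <- R3 - (7/9)*R1:  [     0   32/9  -89/9  -76/9  565/9 ]
R4 <- R4 - (1/3)*R1:  [    0  26/3  -2/3  -1/3  85/3 ]
R3 <- R3 - (-8)*R2:  [    0     0   -81  -108   621 ]
R4 <- R4 - (-39/2)*R2:  [    0     0  -174  -243  1389 ]
R4 <- R4 - (58/27)*R3:  [   0    0    0  -11   55 ]
Row echelon form:
[ -9    -2      5       7  |    -64 ]
[  0  -4/9  -80/9  -112/9  |  628/9 ]
[  0     0    -81    -108  |    621 ]
[  0     0      0     -11  |     55 ]
Back-substitution:
x_4 = (55) / -11 = -5
x_3 = (621 - (-108)*(-5)) / -81 = -1
x_2 = (628/9 - (-80/9)*(-1) - (-112/9)*(-5)) / (-4/9) = 3
x_1 = (-64 - (-2)*(3) - (5)*(-1) - (7)*(-5)) / -9 = 2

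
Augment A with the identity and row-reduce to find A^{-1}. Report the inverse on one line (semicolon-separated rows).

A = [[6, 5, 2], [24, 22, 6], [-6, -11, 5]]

Gauss-Jordan on [A | I]:
R1 <- (1/6)*R1:  [   1  5/6  1/3  |  1/6    0    0 ]
R2 <- R2 - (24)*R1:  [  0   2  -2  |  -4   1   0 ]
R3 <- R3 - (-6)*R1:  [  0  -6   7  |   1   0   1 ]
R2 <- (1/2)*R2:  [   0    1   -1  |   -2  1/2    0 ]
R1 <- R1 - (5/6)*R2:  [     1      0    7/6  |   11/6  -5/12      0 ]
R3 <- R3 - (-6)*R2:  [   0    0    1  |  -11    3    1 ]
R1 <- R1 - (7/6)*R3:  [      1       0       0  |    44/3  -47/12    -7/6 ]
R2 <- R2 - (-1)*R3:  [   0    1    0  |  -13  7/2    1 ]
Right block of [I | A^{-1}] is the inverse:
[ 44/3  -47/12  -7/6 ]
[  -13     7/2     1 ]
[  -11       3     1 ]

inverse = [44/3 -47/12 -7/6; -13 7/2 1; -11 3 1]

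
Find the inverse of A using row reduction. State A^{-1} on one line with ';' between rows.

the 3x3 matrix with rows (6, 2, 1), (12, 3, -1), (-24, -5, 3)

Gauss-Jordan on [A | I]:
R1 <- (1/6)*R1:  [   1  1/3  1/6  |  1/6    0    0 ]
R2 <- R2 - (12)*R1:  [  0  -1  -3  |  -2   1   0 ]
R3 <- R3 - (-24)*R1:  [ 0  3  7  |  4  0  1 ]
R2 <- (1/-1)*R2:  [  0   1   3  |   2  -1   0 ]
R1 <- R1 - (1/3)*R2:  [    1     0  -5/6  |  -1/2   1/3     0 ]
R3 <- R3 - (3)*R2:  [  0   0  -2  |  -2   3   1 ]
R3 <- (1/-2)*R3:  [    0     0     1  |     1  -3/2  -1/2 ]
R1 <- R1 - (-5/6)*R3:  [      1       0       0  |     1/3  -11/12   -5/12 ]
R2 <- R2 - (3)*R3:  [   0    1    0  |   -1  7/2  3/2 ]
Right block of [I | A^{-1}] is the inverse:
[ 1/3  -11/12  -5/12 ]
[  -1     7/2    3/2 ]
[   1    -3/2   -1/2 ]

inverse = [1/3 -11/12 -5/12; -1 7/2 3/2; 1 -3/2 -1/2]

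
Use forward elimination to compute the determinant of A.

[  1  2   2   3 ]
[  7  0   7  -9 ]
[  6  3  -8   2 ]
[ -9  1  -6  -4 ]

det(A) = -3729

Forward elimination:
R2 <- R2 - (7)*R1:  [   0  -14   -7  -30 ]
R3 <- R3 - (6)*R1:  [   0   -9  -20  -16 ]
R4 <- R4 - (-9)*R1:  [  0  19  12  23 ]
R3 <- R3 - (9/14)*R2:  [     0      0  -31/2   23/7 ]
R4 <- R4 - (-19/14)*R2:  [      0       0     5/2  -124/7 ]
R4 <- R4 - (-5/31)*R3:  [         0          0          0  -3729/217 ]
Upper-triangular form:
[ 1    2      2          3 ]
[ 0  -14     -7        -30 ]
[ 0    0  -31/2       23/7 ]
[ 0    0      0  -3729/217 ]
det(A) = (-1)^0 * (1) * (-14) * (-31/2) * (-3729/217) = -3729  (0 row swaps -> sign +1)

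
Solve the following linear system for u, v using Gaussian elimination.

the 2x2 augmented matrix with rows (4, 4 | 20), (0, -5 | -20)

Forward elimination on [A|b]:
Row echelon form:
[ 4   4  |   20 ]
[ 0  -5  |  -20 ]
Back-substitution:
v = (-20) / -5 = 4
u = (20 - (4)*(4)) / 4 = 1

(1, 4)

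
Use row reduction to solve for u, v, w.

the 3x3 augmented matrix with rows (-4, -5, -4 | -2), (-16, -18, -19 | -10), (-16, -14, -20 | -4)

Forward elimination on [A|b]:
R2 <- R2 - (4)*R1:  [  0   2  -3  -2 ]
R3 <- R3 - (4)*R1:  [  0   6  -4   4 ]
R3 <- R3 - (3)*R2:  [  0   0   5  10 ]
Row echelon form:
[ -4  -5  -4  |  -2 ]
[  0   2  -3  |  -2 ]
[  0   0   5  |  10 ]
Back-substitution:
w = (10) / 5 = 2
v = (-2 - (-3)*(2)) / 2 = 2
u = (-2 - (-5)*(2) - (-4)*(2)) / -4 = -4

(-4, 2, 2)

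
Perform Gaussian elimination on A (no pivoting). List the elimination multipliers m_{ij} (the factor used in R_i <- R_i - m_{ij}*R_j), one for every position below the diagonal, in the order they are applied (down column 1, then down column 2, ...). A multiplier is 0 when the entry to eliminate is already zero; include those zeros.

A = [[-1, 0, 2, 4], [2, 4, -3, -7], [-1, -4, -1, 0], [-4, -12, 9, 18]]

multipliers: -2, 1, 4, -1, -3, -2

Forward elimination:
R2 <- R2 - (-2)*R1:  [ 0  4  1  1 ]
R3 <- R3 - (1)*R1:  [  0  -4  -3  -4 ]
R4 <- R4 - (4)*R1:  [   0  -12    1    2 ]
R3 <- R3 - (-1)*R2:  [  0   0  -2  -3 ]
R4 <- R4 - (-3)*R2:  [ 0  0  4  5 ]
R4 <- R4 - (-2)*R3:  [  0   0   0  -1 ]
Multipliers (in order of application): m_{21} = -2, m_{31} = 1, m_{41} = 4, m_{32} = -1, m_{42} = -3, m_{43} = -2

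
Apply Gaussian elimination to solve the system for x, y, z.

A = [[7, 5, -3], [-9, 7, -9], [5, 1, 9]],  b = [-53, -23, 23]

(-4, -2, 5)

Forward elimination on [A|b]:
R2 <- R2 - (-9/7)*R1:  [      0    94/7   -90/7  -638/7 ]
R3 <- R3 - (5/7)*R1:  [     0  -18/7   78/7  426/7 ]
R3 <- R3 - (-9/47)*R2:  [       0        0   408/47  2040/47 ]
Row echelon form:
[ 7     5      -3  |      -53 ]
[ 0  94/7   -90/7  |   -638/7 ]
[ 0     0  408/47  |  2040/47 ]
Back-substitution:
z = (2040/47) / (408/47) = 5
y = (-638/7 - (-90/7)*(5)) / (94/7) = -2
x = (-53 - (5)*(-2) - (-3)*(5)) / 7 = -4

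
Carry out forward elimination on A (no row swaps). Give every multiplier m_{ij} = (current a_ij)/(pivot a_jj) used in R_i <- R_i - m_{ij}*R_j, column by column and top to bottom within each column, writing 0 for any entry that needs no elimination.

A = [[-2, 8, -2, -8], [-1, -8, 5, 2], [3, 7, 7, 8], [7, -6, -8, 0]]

Forward elimination:
R2 <- R2 - (1/2)*R1:  [   0  -12    6    6 ]
R3 <- R3 - (-3/2)*R1:  [  0  19   4  -4 ]
R4 <- R4 - (-7/2)*R1:  [   0   22  -15  -28 ]
R3 <- R3 - (-19/12)*R2:  [    0     0  27/2  11/2 ]
R4 <- R4 - (-11/6)*R2:  [   0    0   -4  -17 ]
R4 <- R4 - (-8/27)*R3:  [       0        0        0  -415/27 ]
Multipliers (in order of application): m_{21} = 1/2, m_{31} = -3/2, m_{41} = -7/2, m_{32} = -19/12, m_{42} = -11/6, m_{43} = -8/27

multipliers: 1/2, -3/2, -7/2, -19/12, -11/6, -8/27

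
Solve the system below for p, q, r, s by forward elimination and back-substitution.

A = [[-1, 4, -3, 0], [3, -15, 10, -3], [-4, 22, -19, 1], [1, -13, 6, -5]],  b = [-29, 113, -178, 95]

(-2, -4, 5, -3)

Forward elimination on [A|b]:
R2 <- R2 - (-3)*R1:  [  0  -3   1  -3  26 ]
R3 <- R3 - (4)*R1:  [   0    6   -7    1  -62 ]
R4 <- R4 - (-1)*R1:  [  0  -9   3  -5  66 ]
R3 <- R3 - (-2)*R2:  [   0    0   -5   -5  -10 ]
R4 <- R4 - (3)*R2:  [   0    0    0    4  -12 ]
Row echelon form:
[ -1   4  -3   0  |  -29 ]
[  0  -3   1  -3  |   26 ]
[  0   0  -5  -5  |  -10 ]
[  0   0   0   4  |  -12 ]
Back-substitution:
s = (-12) / 4 = -3
r = (-10 - (-5)*(-3)) / -5 = 5
q = (26 - (1)*(5) - (-3)*(-3)) / -3 = -4
p = (-29 - (4)*(-4) - (-3)*(5)) / -1 = -2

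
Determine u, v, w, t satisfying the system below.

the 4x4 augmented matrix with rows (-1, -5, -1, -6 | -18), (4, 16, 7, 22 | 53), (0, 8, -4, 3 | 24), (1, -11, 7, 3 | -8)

Forward elimination on [A|b]:
R2 <- R2 - (-4)*R1:  [   0   -4    3   -2  -19 ]
R4 <- R4 - (-1)*R1:  [   0  -16    6   -3  -26 ]
R3 <- R3 - (-2)*R2:  [   0    0    2   -1  -14 ]
R4 <- R4 - (4)*R2:  [  0   0  -6   5  50 ]
R4 <- R4 - (-3)*R3:  [ 0  0  0  2  8 ]
Row echelon form:
[ -1  -5  -1  -6  |  -18 ]
[  0  -4   3  -2  |  -19 ]
[  0   0   2  -1  |  -14 ]
[  0   0   0   2  |    8 ]
Back-substitution:
t = (8) / 2 = 4
w = (-14 - (-1)*(4)) / 2 = -5
v = (-19 - (3)*(-5) - (-2)*(4)) / -4 = -1
u = (-18 - (-5)*(-1) - (-1)*(-5) - (-6)*(4)) / -1 = 4

(4, -1, -5, 4)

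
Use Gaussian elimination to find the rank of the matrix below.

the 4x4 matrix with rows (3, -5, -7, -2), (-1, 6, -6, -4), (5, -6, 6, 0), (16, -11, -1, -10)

Row reduction:
R2 <- R2 - (-1/3)*R1:  [     0   13/3  -25/3  -14/3 ]
R3 <- R3 - (5/3)*R1:  [    0   7/3  53/3  10/3 ]
R4 <- R4 - (16/3)*R1:  [     0   47/3  109/3    2/3 ]
R3 <- R3 - (7/13)*R2:  [      0       0  288/13   76/13 ]
R4 <- R4 - (47/13)*R2:  [      0       0  864/13  228/13 ]
R4 <- R4 - (3)*R3:  [ 0  0  0  0 ]
Row echelon form:
[ 3    -5      -7     -2 ]
[ 0  13/3   -25/3  -14/3 ]
[ 0     0  288/13  76/13 ]
[ 0     0       0      0 ]
Nonzero rows / pivot columns: 3

rank(A) = 3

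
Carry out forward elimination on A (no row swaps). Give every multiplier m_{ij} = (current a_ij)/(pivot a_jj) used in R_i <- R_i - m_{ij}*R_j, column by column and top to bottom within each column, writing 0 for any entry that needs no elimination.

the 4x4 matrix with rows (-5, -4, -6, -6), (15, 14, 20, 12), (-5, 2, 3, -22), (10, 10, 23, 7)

Forward elimination:
R2 <- R2 - (-3)*R1:  [  0   2   2  -6 ]
R3 <- R3 - (1)*R1:  [   0    6    9  -16 ]
R4 <- R4 - (-2)*R1:  [  0   2  11  -5 ]
R3 <- R3 - (3)*R2:  [ 0  0  3  2 ]
R4 <- R4 - (1)*R2:  [ 0  0  9  1 ]
R4 <- R4 - (3)*R3:  [  0   0   0  -5 ]
Multipliers (in order of application): m_{21} = -3, m_{31} = 1, m_{41} = -2, m_{32} = 3, m_{42} = 1, m_{43} = 3

multipliers: -3, 1, -2, 3, 1, 3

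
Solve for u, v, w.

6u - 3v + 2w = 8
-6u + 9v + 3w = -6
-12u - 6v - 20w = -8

Forward elimination on [A|b]:
R2 <- R2 - (-1)*R1:  [ 0  6  5  2 ]
R3 <- R3 - (-2)*R1:  [   0  -12  -16    8 ]
R3 <- R3 - (-2)*R2:  [  0   0  -6  12 ]
Row echelon form:
[ 6  -3   2  |   8 ]
[ 0   6   5  |   2 ]
[ 0   0  -6  |  12 ]
Back-substitution:
w = (12) / -6 = -2
v = (2 - (5)*(-2)) / 6 = 2
u = (8 - (-3)*(2) - (2)*(-2)) / 6 = 3

(3, 2, -2)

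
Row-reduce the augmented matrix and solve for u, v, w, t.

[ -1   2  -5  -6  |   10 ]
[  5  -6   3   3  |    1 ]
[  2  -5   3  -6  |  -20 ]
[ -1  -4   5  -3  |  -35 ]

Forward elimination on [A|b]:
R2 <- R2 - (-5)*R1:  [   0    4  -22  -27   51 ]
R3 <- R3 - (-2)*R1:  [   0   -1   -7  -18    0 ]
R4 <- R4 - (1)*R1:  [   0   -6   10    3  -45 ]
R3 <- R3 - (-1/4)*R2:  [     0      0  -25/2  -99/4   51/4 ]
R4 <- R4 - (-3/2)*R2:  [     0      0    -23  -75/2   63/2 ]
R4 <- R4 - (46/25)*R3:  [      0       0       0  201/25  201/25 ]
Row echelon form:
[ -1  2     -5      -6  |      10 ]
[  0  4    -22     -27  |      51 ]
[  0  0  -25/2   -99/4  |    51/4 ]
[  0  0      0  201/25  |  201/25 ]
Back-substitution:
t = (201/25) / (201/25) = 1
w = (51/4 - (-99/4)*(1)) / (-25/2) = -3
v = (51 - (-22)*(-3) - (-27)*(1)) / 4 = 3
u = (10 - (2)*(3) - (-5)*(-3) - (-6)*(1)) / -1 = 5

(5, 3, -3, 1)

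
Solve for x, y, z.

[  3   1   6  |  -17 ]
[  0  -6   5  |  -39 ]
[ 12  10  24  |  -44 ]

(-1, 4, -3)

Forward elimination on [A|b]:
R3 <- R3 - (4)*R1:  [  0   6   0  24 ]
R3 <- R3 - (-1)*R2:  [   0    0    5  -15 ]
Row echelon form:
[ 3   1  6  |  -17 ]
[ 0  -6  5  |  -39 ]
[ 0   0  5  |  -15 ]
Back-substitution:
z = (-15) / 5 = -3
y = (-39 - (5)*(-3)) / -6 = 4
x = (-17 - (1)*(4) - (6)*(-3)) / 3 = -1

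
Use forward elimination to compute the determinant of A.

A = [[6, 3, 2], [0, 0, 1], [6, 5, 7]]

det(A) = -12

Forward elimination:
R3 <- R3 - (1)*R1:  [ 0  2  5 ]
R2 <-> R3   (pivot in column 2 was zero)
[ 6  3  2 ]
[ 0  2  5 ]
[ 0  0  1 ]
Upper-triangular form:
[ 6  3  2 ]
[ 0  2  5 ]
[ 0  0  1 ]
det(A) = (-1)^1 * (6) * (2) * (1) = -12  (1 row swap -> sign -1)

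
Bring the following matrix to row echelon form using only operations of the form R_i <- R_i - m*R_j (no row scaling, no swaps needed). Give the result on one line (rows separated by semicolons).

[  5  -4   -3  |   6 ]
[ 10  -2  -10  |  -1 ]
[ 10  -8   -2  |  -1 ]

Forward elimination:
R2 <- R2 - (2)*R1:  [   0    6   -4  -13 ]
R3 <- R3 - (2)*R1:  [   0    0    4  -13 ]
Row echelon form:
[ 5  -4  -3  |    6 ]
[ 0   6  -4  |  -13 ]
[ 0   0   4  |  -13 ]

REF = [5 -4 -3 6; 0 6 -4 -13; 0 0 4 -13]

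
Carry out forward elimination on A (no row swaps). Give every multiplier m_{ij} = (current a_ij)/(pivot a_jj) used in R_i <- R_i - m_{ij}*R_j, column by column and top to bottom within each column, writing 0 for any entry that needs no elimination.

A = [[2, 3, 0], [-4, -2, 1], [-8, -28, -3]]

Forward elimination:
R2 <- R2 - (-2)*R1:  [ 0  4  1 ]
R3 <- R3 - (-4)*R1:  [   0  -16   -3 ]
R3 <- R3 - (-4)*R2:  [ 0  0  1 ]
Multipliers (in order of application): m_{21} = -2, m_{31} = -4, m_{32} = -4

multipliers: -2, -4, -4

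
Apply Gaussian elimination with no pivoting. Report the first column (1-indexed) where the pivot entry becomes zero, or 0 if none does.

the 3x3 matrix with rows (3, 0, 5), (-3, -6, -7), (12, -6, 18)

first zero-pivot column = 3

Naive forward elimination:
R2 <- R2 - (-1)*R1:  [  0  -6  -2 ]
R3 <- R3 - (4)*R1:  [  0  -6  -2 ]
R3 <- R3 - (1)*R2:  [ 0  0  0 ]
Matrix at this point:
[ 3   0   5 ]
[ 0  -6  -2 ]
[ 0   0   0 ]
Pivot entry (3,3) in the last row is zero and there are no rows below to swap with -> zero pivot in column 3 (A is singular).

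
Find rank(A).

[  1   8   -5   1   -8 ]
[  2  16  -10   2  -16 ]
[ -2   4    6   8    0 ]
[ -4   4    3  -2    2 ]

rank(A) = 3

Row reduction:
R2 <- R2 - (2)*R1:  [ 0  0  0  0  0 ]
R3 <- R3 - (-2)*R1:  [   0   20   -4   10  -16 ]
R4 <- R4 - (-4)*R1:  [   0   36  -17    2  -30 ]
R2 <-> R3   (pivot in column 2 was zero)
[ 1   8   -5   1   -8 ]
[ 0  20   -4  10  -16 ]
[ 0   0    0   0    0 ]
[ 0  36  -17   2  -30 ]
R4 <- R4 - (9/5)*R2:  [     0      0  -49/5    -16   -6/5 ]
R3 <-> R4   (pivot in column 3 was zero)
[ 1   8     -5    1    -8 ]
[ 0  20     -4   10   -16 ]
[ 0   0  -49/5  -16  -6/5 ]
[ 0   0      0    0     0 ]
Row echelon form:
[ 1   8     -5    1    -8 ]
[ 0  20     -4   10   -16 ]
[ 0   0  -49/5  -16  -6/5 ]
[ 0   0      0    0     0 ]
Nonzero rows / pivot columns: 3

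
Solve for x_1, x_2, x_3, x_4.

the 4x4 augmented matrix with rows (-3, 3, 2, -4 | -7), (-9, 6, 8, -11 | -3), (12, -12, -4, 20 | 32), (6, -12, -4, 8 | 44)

Forward elimination on [A|b]:
R2 <- R2 - (3)*R1:  [  0  -3   2   1  18 ]
R3 <- R3 - (-4)*R1:  [ 0  0  4  4  4 ]
R4 <- R4 - (-2)*R1:  [  0  -6   0   0  30 ]
R4 <- R4 - (2)*R2:  [  0   0  -4  -2  -6 ]
R4 <- R4 - (-1)*R3:  [  0   0   0   2  -2 ]
Row echelon form:
[ -3   3  2  -4  |  -7 ]
[  0  -3  2   1  |  18 ]
[  0   0  4   4  |   4 ]
[  0   0  0   2  |  -2 ]
Back-substitution:
x_4 = (-2) / 2 = -1
x_3 = (4 - (4)*(-1)) / 4 = 2
x_2 = (18 - (2)*(2) - (1)*(-1)) / -3 = -5
x_1 = (-7 - (3)*(-5) - (2)*(2) - (-4)*(-1)) / -3 = 0

(0, -5, 2, -1)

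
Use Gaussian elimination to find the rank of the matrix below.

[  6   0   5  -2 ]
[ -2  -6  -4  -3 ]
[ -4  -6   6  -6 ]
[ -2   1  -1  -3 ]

Row reduction:
R2 <- R2 - (-1/3)*R1:  [     0     -6   -7/3  -11/3 ]
R3 <- R3 - (-2/3)*R1:  [     0     -6   28/3  -22/3 ]
R4 <- R4 - (-1/3)*R1:  [     0      1    2/3  -11/3 ]
R3 <- R3 - (1)*R2:  [     0      0   35/3  -11/3 ]
R4 <- R4 - (-1/6)*R2:  [      0       0    5/18  -77/18 ]
R4 <- R4 - (1/42)*R3:  [      0       0       0  -88/21 ]
Row echelon form:
[ 6   0     5      -2 ]
[ 0  -6  -7/3   -11/3 ]
[ 0   0  35/3   -11/3 ]
[ 0   0     0  -88/21 ]
Nonzero rows / pivot columns: 4

rank(A) = 4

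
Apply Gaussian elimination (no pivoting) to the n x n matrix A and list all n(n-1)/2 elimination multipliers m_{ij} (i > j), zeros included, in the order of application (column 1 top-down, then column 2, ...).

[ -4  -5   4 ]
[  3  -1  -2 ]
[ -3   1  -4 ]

Forward elimination:
R2 <- R2 - (-3/4)*R1:  [     0  -19/4      1 ]
R3 <- R3 - (3/4)*R1:  [    0  19/4    -7 ]
R3 <- R3 - (-1)*R2:  [  0   0  -6 ]
Multipliers (in order of application): m_{21} = -3/4, m_{31} = 3/4, m_{32} = -1

multipliers: -3/4, 3/4, -1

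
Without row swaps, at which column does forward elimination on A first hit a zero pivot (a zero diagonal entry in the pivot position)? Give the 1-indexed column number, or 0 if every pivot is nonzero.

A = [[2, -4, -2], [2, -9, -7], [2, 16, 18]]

first zero-pivot column = 3

Naive forward elimination:
R2 <- R2 - (1)*R1:  [  0  -5  -5 ]
R3 <- R3 - (1)*R1:  [  0  20  20 ]
R3 <- R3 - (-4)*R2:  [ 0  0  0 ]
Matrix at this point:
[ 2  -4  -2 ]
[ 0  -5  -5 ]
[ 0   0   0 ]
Pivot entry (3,3) in the last row is zero and there are no rows below to swap with -> zero pivot in column 3 (A is singular).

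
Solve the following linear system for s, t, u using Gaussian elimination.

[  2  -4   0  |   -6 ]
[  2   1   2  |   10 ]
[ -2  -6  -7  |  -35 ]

Forward elimination on [A|b]:
R2 <- R2 - (1)*R1:  [  0   5   2  16 ]
R3 <- R3 - (-1)*R1:  [   0  -10   -7  -41 ]
R3 <- R3 - (-2)*R2:  [  0   0  -3  -9 ]
Row echelon form:
[ 2  -4   0  |  -6 ]
[ 0   5   2  |  16 ]
[ 0   0  -3  |  -9 ]
Back-substitution:
u = (-9) / -3 = 3
t = (16 - (2)*(3)) / 5 = 2
s = (-6 - (-4)*(2)) / 2 = 1

(1, 2, 3)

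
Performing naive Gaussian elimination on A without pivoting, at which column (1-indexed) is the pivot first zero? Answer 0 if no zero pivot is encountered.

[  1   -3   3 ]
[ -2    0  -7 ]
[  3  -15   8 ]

Naive forward elimination:
R2 <- R2 - (-2)*R1:  [  0  -6  -1 ]
R3 <- R3 - (3)*R1:  [  0  -6  -1 ]
R3 <- R3 - (1)*R2:  [ 0  0  0 ]
Matrix at this point:
[ 1  -3   3 ]
[ 0  -6  -1 ]
[ 0   0   0 ]
Pivot entry (3,3) in the last row is zero and there are no rows below to swap with -> zero pivot in column 3 (A is singular).

first zero-pivot column = 3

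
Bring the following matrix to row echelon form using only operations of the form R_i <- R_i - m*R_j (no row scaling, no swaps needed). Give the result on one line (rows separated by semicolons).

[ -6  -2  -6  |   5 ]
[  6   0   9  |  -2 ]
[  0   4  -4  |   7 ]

Forward elimination:
R2 <- R2 - (-1)*R1:  [  0  -2   3   3 ]
R3 <- R3 - (-2)*R2:  [  0   0   2  13 ]
Row echelon form:
[ -6  -2  -6  |   5 ]
[  0  -2   3  |   3 ]
[  0   0   2  |  13 ]

REF = [-6 -2 -6 5; 0 -2 3 3; 0 0 2 13]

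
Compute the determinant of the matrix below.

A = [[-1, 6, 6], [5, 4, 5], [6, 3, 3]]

Forward elimination:
R2 <- R2 - (-5)*R1:  [  0  34  35 ]
R3 <- R3 - (-6)*R1:  [  0  39  39 ]
R3 <- R3 - (39/34)*R2:  [      0       0  -39/34 ]
Upper-triangular form:
[ -1   6       6 ]
[  0  34      35 ]
[  0   0  -39/34 ]
det(A) = (-1)^0 * (-1) * (34) * (-39/34) = 39  (0 row swaps -> sign +1)

det(A) = 39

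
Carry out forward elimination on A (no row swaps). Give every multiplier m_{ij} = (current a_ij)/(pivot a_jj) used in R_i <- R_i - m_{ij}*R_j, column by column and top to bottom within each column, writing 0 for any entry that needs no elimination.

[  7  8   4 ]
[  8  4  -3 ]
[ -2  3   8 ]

multipliers: 8/7, -2/7, -37/36

Forward elimination:
R2 <- R2 - (8/7)*R1:  [     0  -36/7  -53/7 ]
R3 <- R3 - (-2/7)*R1:  [    0  37/7  64/7 ]
R3 <- R3 - (-37/36)*R2:  [     0      0  49/36 ]
Multipliers (in order of application): m_{21} = 8/7, m_{31} = -2/7, m_{32} = -37/36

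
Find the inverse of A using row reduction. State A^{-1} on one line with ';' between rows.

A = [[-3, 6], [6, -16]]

inverse = [-4/3 -1/2; -1/2 -1/4]

Gauss-Jordan on [A | I]:
R1 <- (1/-3)*R1:  [    1    -2  |  -1/3     0 ]
R2 <- R2 - (6)*R1:  [  0  -4  |   2   1 ]
R2 <- (1/-4)*R2:  [    0     1  |  -1/2  -1/4 ]
R1 <- R1 - (-2)*R2:  [    1     0  |  -4/3  -1/2 ]
Right block of [I | A^{-1}] is the inverse:
[ -4/3  -1/2 ]
[ -1/2  -1/4 ]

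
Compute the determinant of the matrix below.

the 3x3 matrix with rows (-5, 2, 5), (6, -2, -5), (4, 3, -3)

Forward elimination:
R2 <- R2 - (-6/5)*R1:  [   0  2/5    1 ]
R3 <- R3 - (-4/5)*R1:  [    0  23/5     1 ]
R3 <- R3 - (23/2)*R2:  [     0      0  -21/2 ]
Upper-triangular form:
[ -5    2      5 ]
[  0  2/5      1 ]
[  0    0  -21/2 ]
det(A) = (-1)^0 * (-5) * (2/5) * (-21/2) = 21  (0 row swaps -> sign +1)

det(A) = 21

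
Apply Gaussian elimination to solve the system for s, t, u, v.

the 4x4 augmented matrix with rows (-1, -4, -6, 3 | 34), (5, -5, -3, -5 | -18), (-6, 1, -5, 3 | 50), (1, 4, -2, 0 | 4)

Forward elimination on [A|b]:
R2 <- R2 - (-5)*R1:  [   0  -25  -33   10  152 ]
R3 <- R3 - (6)*R1:  [    0    25    31   -15  -154 ]
R4 <- R4 - (-1)*R1:  [  0   0  -8   3  38 ]
R3 <- R3 - (-1)*R2:  [  0   0  -2  -5  -2 ]
R4 <- R4 - (4)*R3:  [  0   0   0  23  46 ]
Row echelon form:
[ -1   -4   -6   3  |   34 ]
[  0  -25  -33  10  |  152 ]
[  0    0   -2  -5  |   -2 ]
[  0    0    0  23  |   46 ]
Back-substitution:
v = (46) / 23 = 2
u = (-2 - (-5)*(2)) / -2 = -4
t = (152 - (-33)*(-4) - (10)*(2)) / -25 = 0
s = (34 - (-4)*(0) - (-6)*(-4) - (3)*(2)) / -1 = -4

(-4, 0, -4, 2)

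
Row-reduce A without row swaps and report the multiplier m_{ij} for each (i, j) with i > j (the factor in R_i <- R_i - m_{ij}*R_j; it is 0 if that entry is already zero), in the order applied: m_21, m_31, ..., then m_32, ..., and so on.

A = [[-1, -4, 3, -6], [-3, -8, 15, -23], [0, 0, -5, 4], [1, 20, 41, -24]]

multipliers: 3, 0, -1, 0, 4, -4

Forward elimination:
R2 <- R2 - (3)*R1:  [  0   4   6  -5 ]
R3: entry in column 1 is already 0 -> m_{31} = 0 (no row operation needed)
R4 <- R4 - (-1)*R1:  [   0   16   44  -30 ]
R3: entry in column 2 is already 0 -> m_{32} = 0 (no row operation needed)
R4 <- R4 - (4)*R2:  [   0    0   20  -10 ]
R4 <- R4 - (-4)*R3:  [ 0  0  0  6 ]
Multipliers (in order of application): m_{21} = 3, m_{31} = 0, m_{41} = -1, m_{32} = 0, m_{42} = 4, m_{43} = -4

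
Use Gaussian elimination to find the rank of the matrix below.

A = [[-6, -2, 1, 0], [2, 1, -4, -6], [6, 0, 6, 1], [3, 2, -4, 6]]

Row reduction:
R2 <- R2 - (-1/3)*R1:  [     0    1/3  -11/3     -6 ]
R3 <- R3 - (-1)*R1:  [  0  -2   7   1 ]
R4 <- R4 - (-1/2)*R1:  [    0     1  -7/2     6 ]
R3 <- R3 - (-6)*R2:  [   0    0  -15  -35 ]
R4 <- R4 - (3)*R2:  [    0     0  15/2    24 ]
R4 <- R4 - (-1/2)*R3:  [    0     0     0  13/2 ]
Row echelon form:
[ -6   -2      1     0 ]
[  0  1/3  -11/3    -6 ]
[  0    0    -15   -35 ]
[  0    0      0  13/2 ]
Nonzero rows / pivot columns: 4

rank(A) = 4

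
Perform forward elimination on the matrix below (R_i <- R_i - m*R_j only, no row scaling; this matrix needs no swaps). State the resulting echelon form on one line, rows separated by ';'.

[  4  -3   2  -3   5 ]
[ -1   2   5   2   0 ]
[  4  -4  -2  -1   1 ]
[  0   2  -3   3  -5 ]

Forward elimination:
R2 <- R2 - (-1/4)*R1:  [    0   5/4  11/2   5/4   5/4 ]
R3 <- R3 - (1)*R1:  [  0  -1  -4   2  -4 ]
R3 <- R3 - (-4/5)*R2:  [   0    0  2/5    3   -3 ]
R4 <- R4 - (8/5)*R2:  [     0      0  -59/5      1     -7 ]
R4 <- R4 - (-59/2)*R3:  [      0       0       0   179/2  -191/2 ]
Row echelon form:
[ 4   -3     2     -3       5 ]
[ 0  5/4  11/2    5/4     5/4 ]
[ 0    0   2/5      3      -3 ]
[ 0    0     0  179/2  -191/2 ]

REF = [4 -3 2 -3 5; 0 5/4 11/2 5/4 5/4; 0 0 2/5 3 -3; 0 0 0 179/2 -191/2]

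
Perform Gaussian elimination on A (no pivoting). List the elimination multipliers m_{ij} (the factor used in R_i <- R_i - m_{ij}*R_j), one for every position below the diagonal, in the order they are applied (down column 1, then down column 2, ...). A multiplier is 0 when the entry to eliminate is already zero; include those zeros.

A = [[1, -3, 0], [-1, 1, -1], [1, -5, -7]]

multipliers: -1, 1, 1

Forward elimination:
R2 <- R2 - (-1)*R1:  [  0  -2  -1 ]
R3 <- R3 - (1)*R1:  [  0  -2  -7 ]
R3 <- R3 - (1)*R2:  [  0   0  -6 ]
Multipliers (in order of application): m_{21} = -1, m_{31} = 1, m_{32} = 1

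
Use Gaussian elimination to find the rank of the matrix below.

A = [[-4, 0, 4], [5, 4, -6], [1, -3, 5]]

Row reduction:
R2 <- R2 - (-5/4)*R1:  [  0   4  -1 ]
R3 <- R3 - (-1/4)*R1:  [  0  -3   6 ]
R3 <- R3 - (-3/4)*R2:  [    0     0  21/4 ]
Row echelon form:
[ -4  0     4 ]
[  0  4    -1 ]
[  0  0  21/4 ]
Nonzero rows / pivot columns: 3

rank(A) = 3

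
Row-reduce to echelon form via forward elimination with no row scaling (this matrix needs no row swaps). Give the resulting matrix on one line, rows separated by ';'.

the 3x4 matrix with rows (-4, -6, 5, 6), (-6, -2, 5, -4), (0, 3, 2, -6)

Forward elimination:
R2 <- R2 - (3/2)*R1:  [    0     7  -5/2   -13 ]
R3 <- R3 - (3/7)*R2:  [     0      0  43/14   -3/7 ]
Row echelon form:
[ -4  -6      5     6 ]
[  0   7   -5/2   -13 ]
[  0   0  43/14  -3/7 ]

REF = [-4 -6 5 6; 0 7 -5/2 -13; 0 0 43/14 -3/7]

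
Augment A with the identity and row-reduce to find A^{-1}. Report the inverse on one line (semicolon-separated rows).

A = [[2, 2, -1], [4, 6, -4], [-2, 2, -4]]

inverse = [4 -3/2 1/2; -6 5/2 -1; -5 2 -1]

Gauss-Jordan on [A | I]:
R1 <- (1/2)*R1:  [    1     1  -1/2  |   1/2     0     0 ]
R2 <- R2 - (4)*R1:  [  0   2  -2  |  -2   1   0 ]
R3 <- R3 - (-2)*R1:  [  0   4  -5  |   1   0   1 ]
R2 <- (1/2)*R2:  [   0    1   -1  |   -1  1/2    0 ]
R1 <- R1 - (1)*R2:  [    1     0   1/2  |   3/2  -1/2     0 ]
R3 <- R3 - (4)*R2:  [  0   0  -1  |   5  -2   1 ]
R3 <- (1/-1)*R3:  [  0   0   1  |  -5   2  -1 ]
R1 <- R1 - (1/2)*R3:  [    1     0     0  |     4  -3/2   1/2 ]
R2 <- R2 - (-1)*R3:  [   0    1    0  |   -6  5/2   -1 ]
Right block of [I | A^{-1}] is the inverse:
[  4  -3/2  1/2 ]
[ -6   5/2   -1 ]
[ -5     2   -1 ]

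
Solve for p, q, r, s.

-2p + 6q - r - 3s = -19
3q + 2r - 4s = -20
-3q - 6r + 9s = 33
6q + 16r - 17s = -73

Forward elimination on [A|b]:
R3 <- R3 - (-1)*R2:  [  0   0  -4   5  13 ]
R4 <- R4 - (2)*R2:  [   0    0   12   -9  -33 ]
R4 <- R4 - (-3)*R3:  [ 0  0  0  6  6 ]
Row echelon form:
[ -2  6  -1  -3  |  -19 ]
[  0  3   2  -4  |  -20 ]
[  0  0  -4   5  |   13 ]
[  0  0   0   6  |    6 ]
Back-substitution:
s = (6) / 6 = 1
r = (13 - (5)*(1)) / -4 = -2
q = (-20 - (2)*(-2) - (-4)*(1)) / 3 = -4
p = (-19 - (6)*(-4) - (-1)*(-2) - (-3)*(1)) / -2 = -3

(-3, -4, -2, 1)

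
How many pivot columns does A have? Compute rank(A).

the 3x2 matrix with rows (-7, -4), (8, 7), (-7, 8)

Row reduction:
R2 <- R2 - (-8/7)*R1:  [    0  17/7 ]
R3 <- R3 - (1)*R1:  [  0  12 ]
R3 <- R3 - (84/17)*R2:  [ 0  0 ]
Row echelon form:
[ -7    -4 ]
[  0  17/7 ]
[  0     0 ]
Nonzero rows / pivot columns: 2

rank(A) = 2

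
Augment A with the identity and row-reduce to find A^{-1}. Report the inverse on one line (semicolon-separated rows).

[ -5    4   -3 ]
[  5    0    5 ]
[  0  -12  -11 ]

inverse = [3/5 4/5 1/5; 11/20 11/20 1/10; -3/5 -3/5 -1/5]

Gauss-Jordan on [A | I]:
R1 <- (1/-5)*R1:  [    1  -4/5   3/5  |  -1/5     0     0 ]
R2 <- R2 - (5)*R1:  [ 0  4  2  |  1  1  0 ]
R2 <- (1/4)*R2:  [   0    1  1/2  |  1/4  1/4    0 ]
R1 <- R1 - (-4/5)*R2:  [   1    0    1  |    0  1/5    0 ]
R3 <- R3 - (-12)*R2:  [  0   0  -5  |   3   3   1 ]
R3 <- (1/-5)*R3:  [    0     0     1  |  -3/5  -3/5  -1/5 ]
R1 <- R1 - (1)*R3:  [   1    0    0  |  3/5  4/5  1/5 ]
R2 <- R2 - (1/2)*R3:  [     0      1      0  |  11/20  11/20   1/10 ]
Right block of [I | A^{-1}] is the inverse:
[   3/5    4/5   1/5 ]
[ 11/20  11/20  1/10 ]
[  -3/5   -3/5  -1/5 ]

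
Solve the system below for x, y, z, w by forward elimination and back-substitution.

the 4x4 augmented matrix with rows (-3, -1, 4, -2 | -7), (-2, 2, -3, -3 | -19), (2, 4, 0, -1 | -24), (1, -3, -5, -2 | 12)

Forward elimination on [A|b]:
R2 <- R2 - (2/3)*R1:  [     0    8/3  -17/3   -5/3  -43/3 ]
R3 <- R3 - (-2/3)*R1:  [     0   10/3    8/3   -7/3  -86/3 ]
R4 <- R4 - (-1/3)*R1:  [     0  -10/3  -11/3   -8/3   29/3 ]
R3 <- R3 - (5/4)*R2:  [     0      0   39/4   -1/4  -43/4 ]
R4 <- R4 - (-5/4)*R2:  [     0      0  -43/4  -19/4  -33/4 ]
R4 <- R4 - (-43/39)*R3:  [       0        0        0  -196/39  -784/39 ]
Row echelon form:
[ -3   -1      4       -2  |       -7 ]
[  0  8/3  -17/3     -5/3  |    -43/3 ]
[  0    0   39/4     -1/4  |    -43/4 ]
[  0    0      0  -196/39  |  -784/39 ]
Back-substitution:
w = (-784/39) / (-196/39) = 4
z = (-43/4 - (-1/4)*(4)) / (39/4) = -1
y = (-43/3 - (-17/3)*(-1) - (-5/3)*(4)) / (8/3) = -5
x = (-7 - (-1)*(-5) - (4)*(-1) - (-2)*(4)) / -3 = 0

(0, -5, -1, 4)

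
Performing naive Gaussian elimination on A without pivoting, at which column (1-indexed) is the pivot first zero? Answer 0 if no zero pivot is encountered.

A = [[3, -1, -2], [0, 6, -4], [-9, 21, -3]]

Naive forward elimination:
R3 <- R3 - (-3)*R1:  [  0  18  -9 ]
R3 <- R3 - (3)*R2:  [ 0  0  3 ]
All pivots nonzero; naive elimination completes without hitting a zero pivot.

first zero-pivot column = 0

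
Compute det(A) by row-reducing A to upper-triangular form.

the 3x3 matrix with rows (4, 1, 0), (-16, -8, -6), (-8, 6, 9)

det(A) = 48

Forward elimination:
R2 <- R2 - (-4)*R1:  [  0  -4  -6 ]
R3 <- R3 - (-2)*R1:  [ 0  8  9 ]
R3 <- R3 - (-2)*R2:  [  0   0  -3 ]
Upper-triangular form:
[ 4   1   0 ]
[ 0  -4  -6 ]
[ 0   0  -3 ]
det(A) = (-1)^0 * (4) * (-4) * (-3) = 48  (0 row swaps -> sign +1)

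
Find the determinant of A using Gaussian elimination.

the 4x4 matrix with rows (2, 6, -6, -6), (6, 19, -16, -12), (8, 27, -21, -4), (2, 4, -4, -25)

det(A) = 18

Forward elimination:
R2 <- R2 - (3)*R1:  [ 0  1  2  6 ]
R3 <- R3 - (4)*R1:  [  0   3   3  20 ]
R4 <- R4 - (1)*R1:  [   0   -2    2  -19 ]
R3 <- R3 - (3)*R2:  [  0   0  -3   2 ]
R4 <- R4 - (-2)*R2:  [  0   0   6  -7 ]
R4 <- R4 - (-2)*R3:  [  0   0   0  -3 ]
Upper-triangular form:
[ 2  6  -6  -6 ]
[ 0  1   2   6 ]
[ 0  0  -3   2 ]
[ 0  0   0  -3 ]
det(A) = (-1)^0 * (2) * (1) * (-3) * (-3) = 18  (0 row swaps -> sign +1)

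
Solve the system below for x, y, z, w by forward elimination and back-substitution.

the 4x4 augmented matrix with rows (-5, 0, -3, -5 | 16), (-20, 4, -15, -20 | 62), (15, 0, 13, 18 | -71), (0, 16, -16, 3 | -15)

(3, -2, -2, -5)

Forward elimination on [A|b]:
R2 <- R2 - (4)*R1:  [  0   4  -3   0  -2 ]
R3 <- R3 - (-3)*R1:  [   0    0    4    3  -23 ]
R4 <- R4 - (4)*R2:  [  0   0  -4   3  -7 ]
R4 <- R4 - (-1)*R3:  [   0    0    0    6  -30 ]
Row echelon form:
[ -5  0  -3  -5  |   16 ]
[  0  4  -3   0  |   -2 ]
[  0  0   4   3  |  -23 ]
[  0  0   0   6  |  -30 ]
Back-substitution:
w = (-30) / 6 = -5
z = (-23 - (3)*(-5)) / 4 = -2
y = (-2 - (-3)*(-2)) / 4 = -2
x = (16 - (-3)*(-2) - (-5)*(-5)) / -5 = 3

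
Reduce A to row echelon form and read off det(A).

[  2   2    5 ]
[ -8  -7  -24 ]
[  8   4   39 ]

det(A) = 6

Forward elimination:
R2 <- R2 - (-4)*R1:  [  0   1  -4 ]
R3 <- R3 - (4)*R1:  [  0  -4  19 ]
R3 <- R3 - (-4)*R2:  [ 0  0  3 ]
Upper-triangular form:
[ 2  2   5 ]
[ 0  1  -4 ]
[ 0  0   3 ]
det(A) = (-1)^0 * (2) * (1) * (3) = 6  (0 row swaps -> sign +1)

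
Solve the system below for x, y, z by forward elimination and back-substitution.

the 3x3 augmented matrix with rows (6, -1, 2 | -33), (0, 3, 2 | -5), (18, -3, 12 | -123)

(-4, 1, -4)

Forward elimination on [A|b]:
R3 <- R3 - (3)*R1:  [   0    0    6  -24 ]
Row echelon form:
[ 6  -1  2  |  -33 ]
[ 0   3  2  |   -5 ]
[ 0   0  6  |  -24 ]
Back-substitution:
z = (-24) / 6 = -4
y = (-5 - (2)*(-4)) / 3 = 1
x = (-33 - (-1)*(1) - (2)*(-4)) / 6 = -4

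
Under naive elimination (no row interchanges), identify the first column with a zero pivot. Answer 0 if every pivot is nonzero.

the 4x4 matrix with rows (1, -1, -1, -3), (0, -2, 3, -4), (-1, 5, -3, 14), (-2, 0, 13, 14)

Naive forward elimination:
R3 <- R3 - (-1)*R1:  [  0   4  -4  11 ]
R4 <- R4 - (-2)*R1:  [  0  -2  11   8 ]
R3 <- R3 - (-2)*R2:  [ 0  0  2  3 ]
R4 <- R4 - (1)*R2:  [  0   0   8  12 ]
R4 <- R4 - (4)*R3:  [ 0  0  0  0 ]
Matrix at this point:
[ 1  -1  -1  -3 ]
[ 0  -2   3  -4 ]
[ 0   0   2   3 ]
[ 0   0   0   0 ]
Pivot entry (4,4) in the last row is zero and there are no rows below to swap with -> zero pivot in column 4 (A is singular).

first zero-pivot column = 4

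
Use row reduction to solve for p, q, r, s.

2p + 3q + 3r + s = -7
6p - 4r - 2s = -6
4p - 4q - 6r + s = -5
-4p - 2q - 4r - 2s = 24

(-4, 5, -5, 1)

Forward elimination on [A|b]:
R2 <- R2 - (3)*R1:  [   0   -9  -13   -5   15 ]
R3 <- R3 - (2)*R1:  [   0  -10  -12   -1    9 ]
R4 <- R4 - (-2)*R1:  [  0   4   2   0  10 ]
R3 <- R3 - (10/9)*R2:  [     0      0   22/9   41/9  -23/3 ]
R4 <- R4 - (-4/9)*R2:  [     0      0  -34/9  -20/9   50/3 ]
R4 <- R4 - (-17/11)*R3:  [     0      0      0  53/11  53/11 ]
Row echelon form:
[ 2   3     3      1  |     -7 ]
[ 0  -9   -13     -5  |     15 ]
[ 0   0  22/9   41/9  |  -23/3 ]
[ 0   0     0  53/11  |  53/11 ]
Back-substitution:
s = (53/11) / (53/11) = 1
r = (-23/3 - (41/9)*(1)) / (22/9) = -5
q = (15 - (-13)*(-5) - (-5)*(1)) / -9 = 5
p = (-7 - (3)*(5) - (3)*(-5) - (1)*(1)) / 2 = -4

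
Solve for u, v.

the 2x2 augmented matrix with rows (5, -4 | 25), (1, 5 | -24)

Forward elimination on [A|b]:
R2 <- R2 - (1/5)*R1:  [    0  29/5   -29 ]
Row echelon form:
[ 5    -4  |   25 ]
[ 0  29/5  |  -29 ]
Back-substitution:
v = (-29) / (29/5) = -5
u = (25 - (-4)*(-5)) / 5 = 1

(1, -5)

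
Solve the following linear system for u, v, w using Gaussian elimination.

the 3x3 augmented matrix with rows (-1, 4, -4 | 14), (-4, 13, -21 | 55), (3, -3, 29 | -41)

Forward elimination on [A|b]:
R2 <- R2 - (4)*R1:  [  0  -3  -5  -1 ]
R3 <- R3 - (-3)*R1:  [  0   9  17   1 ]
R3 <- R3 - (-3)*R2:  [  0   0   2  -2 ]
Row echelon form:
[ -1   4  -4  |  14 ]
[  0  -3  -5  |  -1 ]
[  0   0   2  |  -2 ]
Back-substitution:
w = (-2) / 2 = -1
v = (-1 - (-5)*(-1)) / -3 = 2
u = (14 - (4)*(2) - (-4)*(-1)) / -1 = -2

(-2, 2, -1)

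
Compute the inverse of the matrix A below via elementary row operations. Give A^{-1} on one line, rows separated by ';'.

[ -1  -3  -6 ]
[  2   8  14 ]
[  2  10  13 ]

inverse = [-6 -7/2 1; 1/3 -1/6 1/3; 2/3 2/3 -1/3]

Gauss-Jordan on [A | I]:
R1 <- (1/-1)*R1:  [  1   3   6  |  -1   0   0 ]
R2 <- R2 - (2)*R1:  [ 0  2  2  |  2  1  0 ]
R3 <- R3 - (2)*R1:  [ 0  4  1  |  2  0  1 ]
R2 <- (1/2)*R2:  [   0    1    1  |    1  1/2    0 ]
R1 <- R1 - (3)*R2:  [    1     0     3  |    -4  -3/2     0 ]
R3 <- R3 - (4)*R2:  [  0   0  -3  |  -2  -2   1 ]
R3 <- (1/-3)*R3:  [    0     0     1  |   2/3   2/3  -1/3 ]
R1 <- R1 - (3)*R3:  [    1     0     0  |    -6  -7/2     1 ]
R2 <- R2 - (1)*R3:  [    0     1     0  |   1/3  -1/6   1/3 ]
Right block of [I | A^{-1}] is the inverse:
[  -6  -7/2     1 ]
[ 1/3  -1/6   1/3 ]
[ 2/3   2/3  -1/3 ]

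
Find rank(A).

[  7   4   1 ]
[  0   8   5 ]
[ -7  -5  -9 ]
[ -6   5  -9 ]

rank(A) = 3

Row reduction:
R3 <- R3 - (-1)*R1:  [  0  -1  -8 ]
R4 <- R4 - (-6/7)*R1:  [     0   59/7  -57/7 ]
R3 <- R3 - (-1/8)*R2:  [     0      0  -59/8 ]
R4 <- R4 - (59/56)*R2:  [       0        0  -751/56 ]
R4 <- R4 - (751/413)*R3:  [ 0  0  0 ]
Row echelon form:
[ 7  4      1 ]
[ 0  8      5 ]
[ 0  0  -59/8 ]
[ 0  0      0 ]
Nonzero rows / pivot columns: 3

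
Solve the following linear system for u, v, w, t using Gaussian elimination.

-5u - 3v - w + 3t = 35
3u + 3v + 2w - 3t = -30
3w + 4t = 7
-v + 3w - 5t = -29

Forward elimination on [A|b]:
R2 <- R2 - (-3/5)*R1:  [    0   6/5   7/5  -6/5    -9 ]
R4 <- R4 - (-5/6)*R2:  [     0      0   25/6     -6  -73/2 ]
R4 <- R4 - (25/18)*R3:  [      0       0       0  -104/9  -416/9 ]
Row echelon form:
[ -5   -3   -1       3  |      35 ]
[  0  6/5  7/5    -6/5  |      -9 ]
[  0    0    3       4  |       7 ]
[  0    0    0  -104/9  |  -416/9 ]
Back-substitution:
t = (-416/9) / (-104/9) = 4
w = (7 - (4)*(4)) / 3 = -3
v = (-9 - (7/5)*(-3) - (-6/5)*(4)) / (6/5) = 0
u = (35 - (-3)*(0) - (-1)*(-3) - (3)*(4)) / -5 = -4

(-4, 0, -3, 4)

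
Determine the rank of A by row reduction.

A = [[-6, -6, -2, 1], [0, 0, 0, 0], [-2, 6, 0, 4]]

rank(A) = 2

Row reduction:
R3 <- R3 - (1/3)*R1:  [    0     8   2/3  11/3 ]
R2 <-> R3   (pivot in column 2 was zero)
[ -6  -6   -2     1 ]
[  0   8  2/3  11/3 ]
[  0   0    0     0 ]
Row echelon form:
[ -6  -6   -2     1 ]
[  0   8  2/3  11/3 ]
[  0   0    0     0 ]
Nonzero rows / pivot columns: 2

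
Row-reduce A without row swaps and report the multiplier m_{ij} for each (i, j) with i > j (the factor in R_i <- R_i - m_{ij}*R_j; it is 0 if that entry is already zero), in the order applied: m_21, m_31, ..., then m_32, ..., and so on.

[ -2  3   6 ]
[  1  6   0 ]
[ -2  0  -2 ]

multipliers: -1/2, 1, -2/5

Forward elimination:
R2 <- R2 - (-1/2)*R1:  [    0  15/2     3 ]
R3 <- R3 - (1)*R1:  [  0  -3  -8 ]
R3 <- R3 - (-2/5)*R2:  [     0      0  -34/5 ]
Multipliers (in order of application): m_{21} = -1/2, m_{31} = 1, m_{32} = -2/5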